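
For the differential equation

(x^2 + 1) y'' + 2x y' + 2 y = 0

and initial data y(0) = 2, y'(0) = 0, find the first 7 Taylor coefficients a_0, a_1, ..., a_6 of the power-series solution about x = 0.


Ansatz: y(x) = sum_{n>=0} a_n x^n, so y'(x) = sum_{n>=1} n a_n x^(n-1) and y''(x) = sum_{n>=2} n(n-1) a_n x^(n-2).
Substitute into P(x) y'' + Q(x) y' + R(x) y = 0 with P(x) = x^2 + 1, Q(x) = 2x, R(x) = 2, and match powers of x.
Initial conditions: a_0 = 2, a_1 = 0.
Setting the coefficient of each power of x to zero and solving order by order (substituting the coefficients already found):
  x^0: 2 a_2 + 2 a_0 = 0  ->  2 a_2 = -2 a_0 = -4  ->  a_2 = -2
  x^1: 6 a_3 + 4 a_1 = 0  ->  6 a_3 = -4 a_1 = 0  ->  a_3 = 0
  x^2: 12 a_4 + 8 a_2 = 0  ->  12 a_4 = -8 a_2 = 16  ->  a_4 = 4/3
  x^3: 20 a_5 + 14 a_3 = 0  ->  20 a_5 = -14 a_3 = 0  ->  a_5 = 0
  x^4: 30 a_6 + 22 a_4 = 0  ->  30 a_6 = -22 a_4 = -88/3  ->  a_6 = -44/45
Truncated series: y(x) = 2 - 2 x^2 + (4/3) x^4 - (44/45) x^6 + O(x^7).

a_0 = 2; a_1 = 0; a_2 = -2; a_3 = 0; a_4 = 4/3; a_5 = 0; a_6 = -44/45


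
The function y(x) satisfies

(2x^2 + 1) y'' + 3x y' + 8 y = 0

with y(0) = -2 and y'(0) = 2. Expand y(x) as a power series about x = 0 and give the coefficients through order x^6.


Ansatz: y(x) = sum_{n>=0} a_n x^n, so y'(x) = sum_{n>=1} n a_n x^(n-1) and y''(x) = sum_{n>=2} n(n-1) a_n x^(n-2).
Substitute into P(x) y'' + Q(x) y' + R(x) y = 0 with P(x) = 2x^2 + 1, Q(x) = 3x, R(x) = 8, and match powers of x.
Initial conditions: a_0 = -2, a_1 = 2.
Setting the coefficient of each power of x to zero and solving order by order (substituting the coefficients already found):
  x^0: 2 a_2 + 8 a_0 = 0  ->  2 a_2 = -8 a_0 = 16  ->  a_2 = 8
  x^1: 6 a_3 + 11 a_1 = 0  ->  6 a_3 = -11 a_1 = -22  ->  a_3 = -11/3
  x^2: 12 a_4 + 18 a_2 = 0  ->  12 a_4 = -18 a_2 = -144  ->  a_4 = -12
  x^3: 20 a_5 + 29 a_3 = 0  ->  20 a_5 = -29 a_3 = 319/3  ->  a_5 = 319/60
  x^4: 30 a_6 + 44 a_4 = 0  ->  30 a_6 = -44 a_4 = 528  ->  a_6 = 88/5
Truncated series: y(x) = -2 + 2 x + 8 x^2 - (11/3) x^3 - 12 x^4 + (319/60) x^5 + (88/5) x^6 + O(x^7).

a_0 = -2; a_1 = 2; a_2 = 8; a_3 = -11/3; a_4 = -12; a_5 = 319/60; a_6 = 88/5


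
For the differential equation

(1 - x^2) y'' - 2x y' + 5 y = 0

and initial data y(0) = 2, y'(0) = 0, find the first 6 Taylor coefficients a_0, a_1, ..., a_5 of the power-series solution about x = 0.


Ansatz: y(x) = sum_{n>=0} a_n x^n, so y'(x) = sum_{n>=1} n a_n x^(n-1) and y''(x) = sum_{n>=2} n(n-1) a_n x^(n-2).
Substitute into P(x) y'' + Q(x) y' + R(x) y = 0 with P(x) = 1 - x^2, Q(x) = -2x, R(x) = 5, and match powers of x.
Initial conditions: a_0 = 2, a_1 = 0.
Setting the coefficient of each power of x to zero and solving order by order (substituting the coefficients already found):
  x^0: 2 a_2 + 5 a_0 = 0  ->  2 a_2 = -5 a_0 = -10  ->  a_2 = -5
  x^1: 6 a_3 + 3 a_1 = 0  ->  6 a_3 = -3 a_1 = 0  ->  a_3 = 0
  x^2: 12 a_4 - a_2 = 0  ->  12 a_4 = a_2 = -5  ->  a_4 = -5/12
  x^3: 20 a_5 - 7 a_3 = 0  ->  20 a_5 = 7 a_3 = 0  ->  a_5 = 0
Truncated series: y(x) = 2 - 5 x^2 - (5/12) x^4 + O(x^6).

a_0 = 2; a_1 = 0; a_2 = -5; a_3 = 0; a_4 = -5/12; a_5 = 0


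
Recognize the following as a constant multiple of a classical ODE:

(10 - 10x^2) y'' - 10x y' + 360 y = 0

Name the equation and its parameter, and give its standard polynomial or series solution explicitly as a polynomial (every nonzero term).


All three coefficients share the factor 10; dividing through by 10 gives  (1 - x^2) y'' - x y' + 36 y = 0.
This matches the Chebyshev equation (1 - x^2) y'' - x y' + n^2 y = 0 (note the -x y' term, not -2x y') with n^2 = 36, so n = 6; the polynomial solution is T_6(x).
With y = sum_k a_k x^k, matching x^k gives (k+2)(k+1) a_{k+2} = (k^2 - n^2) a_k = (k - 6)(k + 6) a_k. The right side vanishes at k = 6, so the series with the parity of 6 terminates at degree 6.
Standard normalization: leading coefficient of T_n is 2^(n-1), so a_6 = 2^5 = 32. Work downward with a_k = (k+1)(k+2) a_{k+2} / ((k - 6)(k + 6)):
  a_4 = (5)(6)(32) / ((4 - 6)(4 + 6)) = 960/(-20) = -48
  a_2 = (3)(4)(-48) / ((2 - 6)(2 + 6)) = -576/(-32) = 18
  a_0 = (1)(2)(18) / ((0 - 6)(0 + 6)) = 36/(-36) = -1
Hence T_6(x) = 32 x^6 - 48 x^4 + 18 x^2 - 1.

T_6(x); series = 32 x^6 - 48 x^4 + 18 x^2 - 1


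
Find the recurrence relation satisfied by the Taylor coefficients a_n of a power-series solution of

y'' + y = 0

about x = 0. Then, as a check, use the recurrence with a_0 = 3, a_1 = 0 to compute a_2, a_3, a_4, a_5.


Substitute y = sum_n a_n x^n into y'' + (const) y = 0.
y''(x) = sum_{n>=0} (n+2)(n+1) a_{n+2} x^n.
The ODE becomes sum_n [(n+2)(n+1) a_{n+2} + 1 a_n] x^n = 0.
Setting each coefficient to zero gives the recurrence:
  (n+2)(n+1) a_{n+2} + 1 a_n = 0,
  a_{n+2} = -1 / ((n+1)(n+2)) a_n.

Check with a_0 = 3, a_1 = 0 (apply the recurrence for n = 0, 1, 2, 3): a_0 = 3, a_1 = 0, a_2 = -3/2, a_3 = 0, a_4 = 1/8, a_5 = 0.

a_{n+2} = -1/((n+1)(n+2)) * a_n; check: a_0 = 3, a_1 = 0, a_2 = -3/2, a_3 = 0, a_4 = 1/8, a_5 = 0


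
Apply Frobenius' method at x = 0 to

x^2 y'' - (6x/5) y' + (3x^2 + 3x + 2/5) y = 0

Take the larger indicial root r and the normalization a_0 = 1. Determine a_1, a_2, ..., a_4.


Write in Frobenius form y'' + (p(x)/x) y' + (q(x)/x^2) y = 0:
  p(x) = -6/5,  q(x) = 3x^2 + 3x + 2/5.
Indicial equation: r(r-1) + (-6/5) r + (2/5) = 0 -> roots r_1 = 2, r_2 = 1/5.
Take r = r_1 = 2. Let y(x) = x^r sum_{n>=0} a_n x^n with a_0 = 1.
Substitute y = x^r sum a_n x^n and match x^{r+n}. The recurrence is
  D(n) a_n + 3 a_{n-1} + 3 a_{n-2} = 0,  where D(n) = (r+n)(r+n-1) + (-6/5)(r+n) + (2/5).
  a_n = [-3 a_{n-1} - 3 a_{n-2}] / D(n).
Since the indicial polynomial factors as (r - r_1)(r - r_2), D(n) = (r_1 + n - r_1)(r_1 + n - r_2) = n(n + 9/5).
Evaluating step by step (a_0 = 1):
  n = 1: D(1) = 1(1 + 9/5) = 14/5; numerator = -3(1) = -3; a_1 = (-3)/(14/5) = -15/14
  n = 2: D(2) = 2(2 + 9/5) = 38/5; numerator = -3(-15/14) - 3(1) = 3/14; a_2 = (3/14)/(38/5) = 15/532
  n = 3: D(3) = 3(3 + 9/5) = 72/5; numerator = -3(15/532) - 3(-15/14) = 1665/532; a_3 = (1665/532)/(72/5) = 925/4256
  n = 4: D(4) = 4(4 + 9/5) = 116/5; numerator = -3(925/4256) - 3(15/532) = -165/224; a_4 = (-165/224)/(116/5) = -825/25984

r = 2; a_0 = 1; a_1 = -15/14; a_2 = 15/532; a_3 = 925/4256; a_4 = -825/25984


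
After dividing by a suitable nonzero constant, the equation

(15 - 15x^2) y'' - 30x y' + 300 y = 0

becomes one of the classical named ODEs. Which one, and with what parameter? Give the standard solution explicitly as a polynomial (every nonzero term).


All three coefficients share the factor 15; dividing through by 15 gives  (1 - x^2) y'' - 2x y' + 20 y = 0.
This matches the Legendre equation (1 - x^2) y'' - 2x y' + n(n+1) y = 0 (note the -2x y' term) with n(n+1) = 20, so n = 4; the polynomial solution is P_4(x).
With y = sum_k a_k x^k, matching x^k gives (k+2)(k+1) a_{k+2} = [k(k+1) - n(n+1)] a_k = (k - 4)(k + 5) a_k. The right side vanishes at k = 4, so the series with the parity of 4 terminates at degree 4.
Standard normalization (P_n(1) = 1): leading coefficient (2n)!/(2^n (n!)^2) = 40320/(16*576) = 35/8, so a_4 = 35/8. Work downward with a_k = (k+1)(k+2) a_{k+2} / ((k - 4)(k + 5)):
  a_2 = (3)(4)(35/8) / ((2 - 4)(2 + 5)) = (105/2)/(-14) = -15/4
  a_0 = (1)(2)(-15/4) / ((0 - 4)(0 + 5)) = (-15/2)/(-20) = 3/8
Hence P_4(x) = 35 x^4/8 - 15 x^2/4 + 3/8.

P_4(x); series = 35 x^4/8 - 15 x^2/4 + 3/8


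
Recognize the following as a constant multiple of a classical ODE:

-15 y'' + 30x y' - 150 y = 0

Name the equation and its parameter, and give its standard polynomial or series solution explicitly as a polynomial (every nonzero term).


All three coefficients share the factor -15; dividing through by -15 gives  y'' - 2x y' + 10 y = 0.
This matches the Hermite equation y'' - 2x y' + 2n y = 0 with 2n = 10, so n = 5; the polynomial solution is H_5(x).
With y = sum_k a_k x^k, matching x^k gives (k+2)(k+1) a_{k+2} = 2(k - n) a_k = 2(k - 5) a_k. The right side vanishes at k = 5, so the series with the parity of 5 terminates at degree 5.
Standard normalization: leading coefficient of H_n is 2^n, so a_5 = 2^5 = 32. Work downward with a_k = (k+1)(k+2) a_{k+2} / (2(k - n)):
  a_3 = (4)(5)(32) / (2(3 - 5)) = 640/(-4) = -160
  a_1 = (2)(3)(-160) / (2(1 - 5)) = -960/(-8) = 120
Hence H_5(x) = 32 x^5 - 160 x^3 + 120 x.

H_5(x); series = 32 x^5 - 160 x^3 + 120 x


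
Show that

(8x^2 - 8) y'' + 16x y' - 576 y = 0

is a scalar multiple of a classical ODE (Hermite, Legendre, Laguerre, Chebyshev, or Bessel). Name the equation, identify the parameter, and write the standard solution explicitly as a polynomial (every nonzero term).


All three coefficients share the factor -8; dividing through by -8 gives  (1 - x^2) y'' - 2x y' + 72 y = 0.
This matches the Legendre equation (1 - x^2) y'' - 2x y' + n(n+1) y = 0 (note the -2x y' term) with n(n+1) = 72, so n = 8; the polynomial solution is P_8(x).
With y = sum_k a_k x^k, matching x^k gives (k+2)(k+1) a_{k+2} = [k(k+1) - n(n+1)] a_k = (k - 8)(k + 9) a_k. The right side vanishes at k = 8, so the series with the parity of 8 terminates at degree 8.
Standard normalization (P_n(1) = 1): leading coefficient (2n)!/(2^n (n!)^2) = 20922789888000/(256*1625702400) = 6435/128, so a_8 = 6435/128. Work downward with a_k = (k+1)(k+2) a_{k+2} / ((k - 8)(k + 9)):
  a_6 = (7)(8)(6435/128) / ((6 - 8)(6 + 9)) = (45045/16)/(-30) = -3003/32
  a_4 = (5)(6)(-3003/32) / ((4 - 8)(4 + 9)) = (-45045/16)/(-52) = 3465/64
  a_2 = (3)(4)(3465/64) / ((2 - 8)(2 + 9)) = (10395/16)/(-66) = -315/32
  a_0 = (1)(2)(-315/32) / ((0 - 8)(0 + 9)) = (-315/16)/(-72) = 35/128
Hence P_8(x) = 6435 x^8/128 - 3003 x^6/32 + 3465 x^4/64 - 315 x^2/32 + 35/128.

P_8(x); series = 6435 x^8/128 - 3003 x^6/32 + 3465 x^4/64 - 315 x^2/32 + 35/128


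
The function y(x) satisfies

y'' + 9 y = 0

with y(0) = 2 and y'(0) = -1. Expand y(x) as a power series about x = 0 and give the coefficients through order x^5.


Ansatz: y(x) = sum_{n>=0} a_n x^n, so y'(x) = sum_{n>=1} n a_n x^(n-1) and y''(x) = sum_{n>=2} n(n-1) a_n x^(n-2).
Substitute into P(x) y'' + Q(x) y' + R(x) y = 0 with P(x) = 1, Q(x) = 0, R(x) = 9, and match powers of x.
Initial conditions: a_0 = 2, a_1 = -1.
Setting the coefficient of each power of x to zero and solving order by order (substituting the coefficients already found):
  x^0: 2 a_2 + 9 a_0 = 0  ->  2 a_2 = -9 a_0 = -18  ->  a_2 = -9
  x^1: 6 a_3 + 9 a_1 = 0  ->  6 a_3 = -9 a_1 = 9  ->  a_3 = 3/2
  x^2: 12 a_4 + 9 a_2 = 0  ->  12 a_4 = -9 a_2 = 81  ->  a_4 = 27/4
  x^3: 20 a_5 + 9 a_3 = 0  ->  20 a_5 = -9 a_3 = -27/2  ->  a_5 = -27/40
Truncated series: y(x) = 2 - x - 9 x^2 + (3/2) x^3 + (27/4) x^4 - (27/40) x^5 + O(x^6).

a_0 = 2; a_1 = -1; a_2 = -9; a_3 = 3/2; a_4 = 27/4; a_5 = -27/40


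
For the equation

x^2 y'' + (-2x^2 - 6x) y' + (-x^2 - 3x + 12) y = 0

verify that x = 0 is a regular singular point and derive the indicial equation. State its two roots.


Divide by x^2 to reach normal form y'' + P_1(x) y' + P_2(x) y = 0 with P_1(x) = -2 - 6/x and P_2(x) = -1 - 3/x + 12/x^2.
x = 0 is a singular point because the y'-coefficient -2 - 6/x has a pole at x = 0 and the y-coefficient -1 - 3/x + 12/x^2 has a pole at x = 0.
It is a regular singular point because x P_1(x) = p(x) = -2x - 6 and x^2 P_2(x) = q(x) = -x^2 - 3x + 12 are polynomials, hence analytic at x = 0.
p(0) = -6,  q(0) = 12.
Indicial equation: r(r-1) + p(0) r + q(0) = 0, i.e. r^2 + (p(0) - 1) r + q(0) = 0, i.e. r^2 - 7 r + 12 = 0.
Discriminant: (-7)^2 - 4(12) = 1, so r = (7 ± 1)/2.
Solving: r_1 = 4, r_2 = 3.

indicial: r^2 - 7 r + 12 = 0; roots r_1 = 4, r_2 = 3


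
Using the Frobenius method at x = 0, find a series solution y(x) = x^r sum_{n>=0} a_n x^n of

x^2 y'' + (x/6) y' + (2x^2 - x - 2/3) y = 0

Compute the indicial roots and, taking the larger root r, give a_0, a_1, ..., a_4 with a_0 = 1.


Write in Frobenius form y'' + (p(x)/x) y' + (q(x)/x^2) y = 0:
  p(x) = 1/6,  q(x) = 2x^2 - x - 2/3.
Indicial equation: r(r-1) + (1/6) r + (-2/3) = 0 -> roots r_1 = 4/3, r_2 = -1/2.
Take r = r_1 = 4/3. Let y(x) = x^r sum_{n>=0} a_n x^n with a_0 = 1.
Substitute y = x^r sum a_n x^n and match x^{r+n}. The recurrence is
  D(n) a_n - 1 a_{n-1} + 2 a_{n-2} = 0,  where D(n) = (r+n)(r+n-1) + (1/6)(r+n) + (-2/3).
  a_n = [1 a_{n-1} - 2 a_{n-2}] / D(n).
Since the indicial polynomial factors as (r - r_1)(r - r_2), D(n) = (r_1 + n - r_1)(r_1 + n - r_2) = n(n + 11/6).
Evaluating step by step (a_0 = 1):
  n = 1: D(1) = 1(1 + 11/6) = 17/6; numerator = 1(1) = 1; a_1 = (1)/(17/6) = 6/17
  n = 2: D(2) = 2(2 + 11/6) = 23/3; numerator = 1(6/17) - 2(1) = -28/17; a_2 = (-28/17)/(23/3) = -84/391
  n = 3: D(3) = 3(3 + 11/6) = 29/2; numerator = 1(-84/391) - 2(6/17) = -360/391; a_3 = (-360/391)/(29/2) = -720/11339
  n = 4: D(4) = 4(4 + 11/6) = 70/3; numerator = 1(-720/11339) - 2(-84/391) = 4152/11339; a_4 = (4152/11339)/(70/3) = 6228/396865

r = 4/3; a_0 = 1; a_1 = 6/17; a_2 = -84/391; a_3 = -720/11339; a_4 = 6228/396865


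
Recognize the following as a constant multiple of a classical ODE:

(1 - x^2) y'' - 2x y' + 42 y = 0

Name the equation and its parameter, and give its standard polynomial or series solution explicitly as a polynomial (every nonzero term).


The equation is already in a standard form:  (1 - x^2) y'' - 2x y' + 42 y = 0.
This matches the Legendre equation (1 - x^2) y'' - 2x y' + n(n+1) y = 0 (note the -2x y' term) with n(n+1) = 42, so n = 6; the polynomial solution is P_6(x).
With y = sum_k a_k x^k, matching x^k gives (k+2)(k+1) a_{k+2} = [k(k+1) - n(n+1)] a_k = (k - 6)(k + 7) a_k. The right side vanishes at k = 6, so the series with the parity of 6 terminates at degree 6.
Standard normalization (P_n(1) = 1): leading coefficient (2n)!/(2^n (n!)^2) = 479001600/(64*518400) = 231/16, so a_6 = 231/16. Work downward with a_k = (k+1)(k+2) a_{k+2} / ((k - 6)(k + 7)):
  a_4 = (5)(6)(231/16) / ((4 - 6)(4 + 7)) = (3465/8)/(-22) = -315/16
  a_2 = (3)(4)(-315/16) / ((2 - 6)(2 + 7)) = (-945/4)/(-36) = 105/16
  a_0 = (1)(2)(105/16) / ((0 - 6)(0 + 7)) = (105/8)/(-42) = -5/16
Hence P_6(x) = 231 x^6/16 - 315 x^4/16 + 105 x^2/16 - 5/16.

P_6(x); series = 231 x^6/16 - 315 x^4/16 + 105 x^2/16 - 5/16


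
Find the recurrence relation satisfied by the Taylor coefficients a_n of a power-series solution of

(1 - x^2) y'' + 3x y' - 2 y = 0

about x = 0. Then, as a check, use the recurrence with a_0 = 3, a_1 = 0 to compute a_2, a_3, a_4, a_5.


Substitute y = sum_n a_n x^n.
(1 - 1 x^2) y'' contributes (n+2)(n+1) a_{n+2} - n(n-1) a_n at x^n.
3 x y'(x) contributes 3 n a_n at x^n.
-2 y(x) contributes -2 a_n at x^n.
Matching x^n: (n+2)(n+1) a_{n+2} + (-n(n-1) + 3 n - 2) a_n = 0.
Thus a_{n+2} = (n(n-1) - 3 n + 2) / ((n+1)(n+2)) * a_n.

Check with a_0 = 3, a_1 = 0 (apply the recurrence for n = 0, 1, 2, 3): a_0 = 3, a_1 = 0, a_2 = 3, a_3 = 0, a_4 = -1/2, a_5 = 0.

a_(n+2) = (n(n-1) - 3 n + 2) / ((n+1)(n+2)) * a_n; check: a_0 = 3, a_1 = 0, a_2 = 3, a_3 = 0, a_4 = -1/2, a_5 = 0


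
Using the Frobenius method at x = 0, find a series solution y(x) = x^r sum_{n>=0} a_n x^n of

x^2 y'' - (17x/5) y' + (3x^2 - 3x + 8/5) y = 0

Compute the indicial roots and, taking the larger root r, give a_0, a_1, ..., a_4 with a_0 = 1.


Write in Frobenius form y'' + (p(x)/x) y' + (q(x)/x^2) y = 0:
  p(x) = -17/5,  q(x) = 3x^2 - 3x + 8/5.
Indicial equation: r(r-1) + (-17/5) r + (8/5) = 0 -> roots r_1 = 4, r_2 = 2/5.
Take r = r_1 = 4. Let y(x) = x^r sum_{n>=0} a_n x^n with a_0 = 1.
Substitute y = x^r sum a_n x^n and match x^{r+n}. The recurrence is
  D(n) a_n - 3 a_{n-1} + 3 a_{n-2} = 0,  where D(n) = (r+n)(r+n-1) + (-17/5)(r+n) + (8/5).
  a_n = [3 a_{n-1} - 3 a_{n-2}] / D(n).
Since the indicial polynomial factors as (r - r_1)(r - r_2), D(n) = (r_1 + n - r_1)(r_1 + n - r_2) = n(n + 18/5).
Evaluating step by step (a_0 = 1):
  n = 1: D(1) = 1(1 + 18/5) = 23/5; numerator = 3(1) = 3; a_1 = (3)/(23/5) = 15/23
  n = 2: D(2) = 2(2 + 18/5) = 56/5; numerator = 3(15/23) - 3(1) = -24/23; a_2 = (-24/23)/(56/5) = -15/161
  n = 3: D(3) = 3(3 + 18/5) = 99/5; numerator = 3(-15/161) - 3(15/23) = -360/161; a_3 = (-360/161)/(99/5) = -200/1771
  n = 4: D(4) = 4(4 + 18/5) = 152/5; numerator = 3(-200/1771) - 3(-15/161) = -15/253; a_4 = (-15/253)/(152/5) = -75/38456

r = 4; a_0 = 1; a_1 = 15/23; a_2 = -15/161; a_3 = -200/1771; a_4 = -75/38456


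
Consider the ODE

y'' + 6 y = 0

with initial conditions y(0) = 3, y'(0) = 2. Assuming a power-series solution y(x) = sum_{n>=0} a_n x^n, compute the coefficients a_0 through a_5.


Ansatz: y(x) = sum_{n>=0} a_n x^n, so y'(x) = sum_{n>=1} n a_n x^(n-1) and y''(x) = sum_{n>=2} n(n-1) a_n x^(n-2).
Substitute into P(x) y'' + Q(x) y' + R(x) y = 0 with P(x) = 1, Q(x) = 0, R(x) = 6, and match powers of x.
Initial conditions: a_0 = 3, a_1 = 2.
Setting the coefficient of each power of x to zero and solving order by order (substituting the coefficients already found):
  x^0: 2 a_2 + 6 a_0 = 0  ->  2 a_2 = -6 a_0 = -18  ->  a_2 = -9
  x^1: 6 a_3 + 6 a_1 = 0  ->  6 a_3 = -6 a_1 = -12  ->  a_3 = -2
  x^2: 12 a_4 + 6 a_2 = 0  ->  12 a_4 = -6 a_2 = 54  ->  a_4 = 9/2
  x^3: 20 a_5 + 6 a_3 = 0  ->  20 a_5 = -6 a_3 = 12  ->  a_5 = 3/5
Truncated series: y(x) = 3 + 2 x - 9 x^2 - 2 x^3 + (9/2) x^4 + (3/5) x^5 + O(x^6).

a_0 = 3; a_1 = 2; a_2 = -9; a_3 = -2; a_4 = 9/2; a_5 = 3/5


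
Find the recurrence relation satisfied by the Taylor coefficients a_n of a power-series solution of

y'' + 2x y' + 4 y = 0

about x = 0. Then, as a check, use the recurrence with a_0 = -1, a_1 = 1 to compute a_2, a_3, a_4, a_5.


Substitute y = sum_n a_n x^n.
y''(x) has coefficient (n+2)(n+1) a_{n+2} at x^n;
2 x y'(x) has coefficient 2 n a_n at x^n (shift);
4 y(x) has coefficient 4 a_n at x^n.
Matching x^n: (n+2)(n+1) a_{n+2} + (2n + 4) a_n = 0.
Thus a_{n+2} = (-2n - 4) / ((n+1)(n+2)) * a_n.

Check with a_0 = -1, a_1 = 1 (apply the recurrence for n = 0, 1, 2, 3): a_0 = -1, a_1 = 1, a_2 = 2, a_3 = -1, a_4 = -4/3, a_5 = 1/2.

a_(n+2) = (-2n - 4) / ((n+1)(n+2)) * a_n; check: a_0 = -1, a_1 = 1, a_2 = 2, a_3 = -1, a_4 = -4/3, a_5 = 1/2


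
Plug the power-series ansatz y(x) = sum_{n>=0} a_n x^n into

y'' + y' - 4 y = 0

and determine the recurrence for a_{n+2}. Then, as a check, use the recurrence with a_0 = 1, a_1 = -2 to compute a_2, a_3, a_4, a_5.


Substitute y = sum_n a_n x^n.
y''(x) has coefficient (n+2)(n+1) a_{n+2} at x^n;
y'(x) has coefficient (n+1) a_{n+1} at x^n;
-4 y(x) has coefficient -4 a_n at x^n.
Matching x^n: (n+2)(n+1) a_{n+2} + (n+1) a_{n+1} - 4 a_n = 0.
Thus a_{n+2} = [-(n+1) a_{n+1} + 4 a_n] / ((n+1)(n+2)).

Check with a_0 = 1, a_1 = -2 (apply the recurrence for n = 0, 1, 2, 3): a_0 = 1, a_1 = -2, a_2 = 3, a_3 = -7/3, a_4 = 19/12, a_5 = -47/60.

a_(n+2) = [-(n+1) a_(n+1) + 4 a_n] / ((n+1)(n+2)); check: a_0 = 1, a_1 = -2, a_2 = 3, a_3 = -7/3, a_4 = 19/12, a_5 = -47/60


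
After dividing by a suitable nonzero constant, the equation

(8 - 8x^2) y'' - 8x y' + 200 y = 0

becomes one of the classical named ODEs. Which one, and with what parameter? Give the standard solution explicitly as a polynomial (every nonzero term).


All three coefficients share the factor 8; dividing through by 8 gives  (1 - x^2) y'' - x y' + 25 y = 0.
This matches the Chebyshev equation (1 - x^2) y'' - x y' + n^2 y = 0 (note the -x y' term, not -2x y') with n^2 = 25, so n = 5; the polynomial solution is T_5(x).
With y = sum_k a_k x^k, matching x^k gives (k+2)(k+1) a_{k+2} = (k^2 - n^2) a_k = (k - 5)(k + 5) a_k. The right side vanishes at k = 5, so the series with the parity of 5 terminates at degree 5.
Standard normalization: leading coefficient of T_n is 2^(n-1), so a_5 = 2^4 = 16. Work downward with a_k = (k+1)(k+2) a_{k+2} / ((k - 5)(k + 5)):
  a_3 = (4)(5)(16) / ((3 - 5)(3 + 5)) = 320/(-16) = -20
  a_1 = (2)(3)(-20) / ((1 - 5)(1 + 5)) = -120/(-24) = 5
Hence T_5(x) = 16 x^5 - 20 x^3 + 5 x.

T_5(x); series = 16 x^5 - 20 x^3 + 5 x


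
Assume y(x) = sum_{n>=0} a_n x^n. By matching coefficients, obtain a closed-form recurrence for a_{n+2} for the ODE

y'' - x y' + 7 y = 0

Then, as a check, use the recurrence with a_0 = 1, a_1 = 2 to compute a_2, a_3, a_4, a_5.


Substitute y = sum_n a_n x^n.
y''(x) has coefficient (n+2)(n+1) a_{n+2} at x^n;
-x y'(x) has coefficient -n a_n at x^n (shift);
7 y(x) has coefficient 7 a_n at x^n.
Matching x^n: (n+2)(n+1) a_{n+2} + (-n + 7) a_n = 0.
Thus a_{n+2} = (n - 7) / ((n+1)(n+2)) * a_n.

Check with a_0 = 1, a_1 = 2 (apply the recurrence for n = 0, 1, 2, 3): a_0 = 1, a_1 = 2, a_2 = -7/2, a_3 = -2, a_4 = 35/24, a_5 = 2/5.

a_(n+2) = (n - 7) / ((n+1)(n+2)) * a_n; check: a_0 = 1, a_1 = 2, a_2 = -7/2, a_3 = -2, a_4 = 35/24, a_5 = 2/5


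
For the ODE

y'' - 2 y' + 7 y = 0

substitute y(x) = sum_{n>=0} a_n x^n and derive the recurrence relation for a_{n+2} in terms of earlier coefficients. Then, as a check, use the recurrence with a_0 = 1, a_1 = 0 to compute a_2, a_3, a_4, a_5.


Substitute y = sum_n a_n x^n.
y''(x) has coefficient (n+2)(n+1) a_{n+2} at x^n;
-2 y'(x) has coefficient -2 (n+1) a_{n+1} at x^n;
7 y(x) has coefficient 7 a_n at x^n.
Matching x^n: (n+2)(n+1) a_{n+2} - 2 (n+1) a_{n+1} + 7 a_n = 0.
Thus a_{n+2} = [2 (n+1) a_{n+1} - 7 a_n] / ((n+1)(n+2)).

Check with a_0 = 1, a_1 = 0 (apply the recurrence for n = 0, 1, 2, 3): a_0 = 1, a_1 = 0, a_2 = -7/2, a_3 = -7/3, a_4 = 7/8, a_5 = 7/6.

a_(n+2) = [2 (n+1) a_(n+1) - 7 a_n] / ((n+1)(n+2)); check: a_0 = 1, a_1 = 0, a_2 = -7/2, a_3 = -7/3, a_4 = 7/8, a_5 = 7/6


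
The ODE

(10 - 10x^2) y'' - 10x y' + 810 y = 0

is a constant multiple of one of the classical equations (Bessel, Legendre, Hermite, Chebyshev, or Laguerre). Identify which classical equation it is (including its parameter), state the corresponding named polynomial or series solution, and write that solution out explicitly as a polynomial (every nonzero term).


All three coefficients share the factor 10; dividing through by 10 gives  (1 - x^2) y'' - x y' + 81 y = 0.
This matches the Chebyshev equation (1 - x^2) y'' - x y' + n^2 y = 0 (note the -x y' term, not -2x y') with n^2 = 81, so n = 9; the polynomial solution is T_9(x).
With y = sum_k a_k x^k, matching x^k gives (k+2)(k+1) a_{k+2} = (k^2 - n^2) a_k = (k - 9)(k + 9) a_k. The right side vanishes at k = 9, so the series with the parity of 9 terminates at degree 9.
Standard normalization: leading coefficient of T_n is 2^(n-1), so a_9 = 2^8 = 256. Work downward with a_k = (k+1)(k+2) a_{k+2} / ((k - 9)(k + 9)):
  a_7 = (8)(9)(256) / ((7 - 9)(7 + 9)) = 18432/(-32) = -576
  a_5 = (6)(7)(-576) / ((5 - 9)(5 + 9)) = -24192/(-56) = 432
  a_3 = (4)(5)(432) / ((3 - 9)(3 + 9)) = 8640/(-72) = -120
  a_1 = (2)(3)(-120) / ((1 - 9)(1 + 9)) = -720/(-80) = 9
Hence T_9(x) = 256 x^9 - 576 x^7 + 432 x^5 - 120 x^3 + 9 x.

T_9(x); series = 256 x^9 - 576 x^7 + 432 x^5 - 120 x^3 + 9 x


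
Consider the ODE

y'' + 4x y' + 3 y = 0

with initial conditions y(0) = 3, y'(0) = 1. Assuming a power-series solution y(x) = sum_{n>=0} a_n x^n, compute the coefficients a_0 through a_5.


Ansatz: y(x) = sum_{n>=0} a_n x^n, so y'(x) = sum_{n>=1} n a_n x^(n-1) and y''(x) = sum_{n>=2} n(n-1) a_n x^(n-2).
Substitute into P(x) y'' + Q(x) y' + R(x) y = 0 with P(x) = 1, Q(x) = 4x, R(x) = 3, and match powers of x.
Initial conditions: a_0 = 3, a_1 = 1.
Setting the coefficient of each power of x to zero and solving order by order (substituting the coefficients already found):
  x^0: 2 a_2 + 3 a_0 = 0  ->  2 a_2 = -3 a_0 = -9  ->  a_2 = -9/2
  x^1: 6 a_3 + 7 a_1 = 0  ->  6 a_3 = -7 a_1 = -7  ->  a_3 = -7/6
  x^2: 12 a_4 + 11 a_2 = 0  ->  12 a_4 = -11 a_2 = 99/2  ->  a_4 = 33/8
  x^3: 20 a_5 + 15 a_3 = 0  ->  20 a_5 = -15 a_3 = 35/2  ->  a_5 = 7/8
Truncated series: y(x) = 3 + x - (9/2) x^2 - (7/6) x^3 + (33/8) x^4 + (7/8) x^5 + O(x^6).

a_0 = 3; a_1 = 1; a_2 = -9/2; a_3 = -7/6; a_4 = 33/8; a_5 = 7/8


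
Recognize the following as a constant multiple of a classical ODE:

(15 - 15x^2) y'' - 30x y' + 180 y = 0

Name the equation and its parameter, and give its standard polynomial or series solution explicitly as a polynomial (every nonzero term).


All three coefficients share the factor 15; dividing through by 15 gives  (1 - x^2) y'' - 2x y' + 12 y = 0.
This matches the Legendre equation (1 - x^2) y'' - 2x y' + n(n+1) y = 0 (note the -2x y' term) with n(n+1) = 12, so n = 3; the polynomial solution is P_3(x).
With y = sum_k a_k x^k, matching x^k gives (k+2)(k+1) a_{k+2} = [k(k+1) - n(n+1)] a_k = (k - 3)(k + 4) a_k. The right side vanishes at k = 3, so the series with the parity of 3 terminates at degree 3.
Standard normalization (P_n(1) = 1): leading coefficient (2n)!/(2^n (n!)^2) = 720/(8*36) = 5/2, so a_3 = 5/2. Work downward with a_k = (k+1)(k+2) a_{k+2} / ((k - 3)(k + 4)):
  a_1 = (2)(3)(5/2) / ((1 - 3)(1 + 4)) = 15/(-10) = -3/2
Hence P_3(x) = 5 x^3/2 - 3 x/2.

P_3(x); series = 5 x^3/2 - 3 x/2


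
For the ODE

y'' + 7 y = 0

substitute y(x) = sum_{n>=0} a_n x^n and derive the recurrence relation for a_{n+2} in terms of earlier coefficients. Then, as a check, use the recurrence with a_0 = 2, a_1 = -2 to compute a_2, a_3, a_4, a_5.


Substitute y = sum_n a_n x^n into y'' + (const) y = 0.
y''(x) = sum_{n>=0} (n+2)(n+1) a_{n+2} x^n.
The ODE becomes sum_n [(n+2)(n+1) a_{n+2} + 7 a_n] x^n = 0.
Setting each coefficient to zero gives the recurrence:
  (n+2)(n+1) a_{n+2} + 7 a_n = 0,
  a_{n+2} = -7 / ((n+1)(n+2)) a_n.

Check with a_0 = 2, a_1 = -2 (apply the recurrence for n = 0, 1, 2, 3): a_0 = 2, a_1 = -2, a_2 = -7, a_3 = 7/3, a_4 = 49/12, a_5 = -49/60.

a_{n+2} = -7/((n+1)(n+2)) * a_n; check: a_0 = 2, a_1 = -2, a_2 = -7, a_3 = 7/3, a_4 = 49/12, a_5 = -49/60


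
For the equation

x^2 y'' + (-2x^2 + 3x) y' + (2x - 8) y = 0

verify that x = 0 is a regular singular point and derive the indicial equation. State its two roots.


Divide by x^2 to reach normal form y'' + P_1(x) y' + P_2(x) y = 0 with P_1(x) = -2 + 3/x and P_2(x) = 2/x - 8/x^2.
x = 0 is a singular point because the y'-coefficient -2 + 3/x has a pole at x = 0 and the y-coefficient 2/x - 8/x^2 has a pole at x = 0.
It is a regular singular point because x P_1(x) = p(x) = 3 - 2x and x^2 P_2(x) = q(x) = 2x - 8 are polynomials, hence analytic at x = 0.
p(0) = 3,  q(0) = -8.
Indicial equation: r(r-1) + p(0) r + q(0) = 0, i.e. r^2 + (p(0) - 1) r + q(0) = 0, i.e. r^2 + 2 r - 8 = 0.
Discriminant: (2)^2 - 4(-8) = 36, so r = (-2 ± 6)/2.
Solving: r_1 = 2, r_2 = -4.

indicial: r^2 + 2 r - 8 = 0; roots r_1 = 2, r_2 = -4


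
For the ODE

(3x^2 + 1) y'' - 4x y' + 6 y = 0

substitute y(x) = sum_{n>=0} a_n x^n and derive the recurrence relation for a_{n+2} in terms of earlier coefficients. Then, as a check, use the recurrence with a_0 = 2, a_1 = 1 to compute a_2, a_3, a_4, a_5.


Substitute y = sum_n a_n x^n.
(1 + 3 x^2) y'' contributes (n+2)(n+1) a_{n+2} + 3 n(n-1) a_n at x^n.
-4 x y'(x) contributes -4 n a_n at x^n.
6 y(x) contributes 6 a_n at x^n.
Matching x^n: (n+2)(n+1) a_{n+2} + (3 n(n-1) - 4 n + 6) a_n = 0.
Thus a_{n+2} = (-3 n(n-1) + 4 n - 6) / ((n+1)(n+2)) * a_n.

Check with a_0 = 2, a_1 = 1 (apply the recurrence for n = 0, 1, 2, 3): a_0 = 2, a_1 = 1, a_2 = -6, a_3 = -1/3, a_4 = 2, a_5 = 1/5.

a_(n+2) = (-3 n(n-1) + 4 n - 6) / ((n+1)(n+2)) * a_n; check: a_0 = 2, a_1 = 1, a_2 = -6, a_3 = -1/3, a_4 = 2, a_5 = 1/5


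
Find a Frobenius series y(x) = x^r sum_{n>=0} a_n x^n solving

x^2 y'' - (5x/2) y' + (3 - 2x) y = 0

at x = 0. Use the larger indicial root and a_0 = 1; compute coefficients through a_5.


Write in Frobenius form y'' + (p(x)/x) y' + (q(x)/x^2) y = 0:
  p(x) = -5/2,  q(x) = 3 - 2x.
Indicial equation: r(r-1) + (-5/2) r + (3) = 0 -> roots r_1 = 2, r_2 = 3/2.
Take r = r_1 = 2. Let y(x) = x^r sum_{n>=0} a_n x^n with a_0 = 1.
Substitute y = x^r sum a_n x^n and match x^{r+n}. The recurrence is
  D(n) a_n - 2 a_{n-1} = 0,  where D(n) = (r+n)(r+n-1) + (-5/2)(r+n) + (3).
  a_n = 2 / D(n) * a_{n-1}.
Since the indicial polynomial factors as (r - r_1)(r - r_2), D(n) = (r_1 + n - r_1)(r_1 + n - r_2) = n(n + 1/2).
Evaluating step by step (a_0 = 1):
  n = 1: D(1) = 1(1 + 1/2) = 3/2; numerator = 2(1) = 2; a_1 = (2)/(3/2) = 4/3
  n = 2: D(2) = 2(2 + 1/2) = 5; numerator = 2(4/3) = 8/3; a_2 = (8/3)/(5) = 8/15
  n = 3: D(3) = 3(3 + 1/2) = 21/2; numerator = 2(8/15) = 16/15; a_3 = (16/15)/(21/2) = 32/315
  n = 4: D(4) = 4(4 + 1/2) = 18; numerator = 2(32/315) = 64/315; a_4 = (64/315)/(18) = 32/2835
  n = 5: D(5) = 5(5 + 1/2) = 55/2; numerator = 2(32/2835) = 64/2835; a_5 = (64/2835)/(55/2) = 128/155925

r = 2; a_0 = 1; a_1 = 4/3; a_2 = 8/15; a_3 = 32/315; a_4 = 32/2835; a_5 = 128/155925


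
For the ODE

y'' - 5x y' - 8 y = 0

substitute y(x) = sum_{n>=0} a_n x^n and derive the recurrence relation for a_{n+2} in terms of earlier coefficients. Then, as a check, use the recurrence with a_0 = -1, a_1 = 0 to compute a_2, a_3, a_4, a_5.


Substitute y = sum_n a_n x^n.
y''(x) has coefficient (n+2)(n+1) a_{n+2} at x^n;
-5 x y'(x) has coefficient -5 n a_n at x^n (shift);
-8 y(x) has coefficient -8 a_n at x^n.
Matching x^n: (n+2)(n+1) a_{n+2} + (-5n - 8) a_n = 0.
Thus a_{n+2} = (5n + 8) / ((n+1)(n+2)) * a_n.

Check with a_0 = -1, a_1 = 0 (apply the recurrence for n = 0, 1, 2, 3): a_0 = -1, a_1 = 0, a_2 = -4, a_3 = 0, a_4 = -6, a_5 = 0.

a_(n+2) = (5n + 8) / ((n+1)(n+2)) * a_n; check: a_0 = -1, a_1 = 0, a_2 = -4, a_3 = 0, a_4 = -6, a_5 = 0


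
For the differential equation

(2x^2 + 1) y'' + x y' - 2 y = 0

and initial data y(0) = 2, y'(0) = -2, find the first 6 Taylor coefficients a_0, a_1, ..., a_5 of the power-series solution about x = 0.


Ansatz: y(x) = sum_{n>=0} a_n x^n, so y'(x) = sum_{n>=1} n a_n x^(n-1) and y''(x) = sum_{n>=2} n(n-1) a_n x^(n-2).
Substitute into P(x) y'' + Q(x) y' + R(x) y = 0 with P(x) = 2x^2 + 1, Q(x) = x, R(x) = -2, and match powers of x.
Initial conditions: a_0 = 2, a_1 = -2.
Setting the coefficient of each power of x to zero and solving order by order (substituting the coefficients already found):
  x^0: 2 a_2 - 2 a_0 = 0  ->  2 a_2 = 2 a_0 = 4  ->  a_2 = 2
  x^1: 6 a_3 - a_1 = 0  ->  6 a_3 = a_1 = -2  ->  a_3 = -1/3
  x^2: 12 a_4 + 4 a_2 = 0  ->  12 a_4 = -4 a_2 = -8  ->  a_4 = -2/3
  x^3: 20 a_5 + 13 a_3 = 0  ->  20 a_5 = -13 a_3 = 13/3  ->  a_5 = 13/60
Truncated series: y(x) = 2 - 2 x + 2 x^2 - (1/3) x^3 - (2/3) x^4 + (13/60) x^5 + O(x^6).

a_0 = 2; a_1 = -2; a_2 = 2; a_3 = -1/3; a_4 = -2/3; a_5 = 13/60


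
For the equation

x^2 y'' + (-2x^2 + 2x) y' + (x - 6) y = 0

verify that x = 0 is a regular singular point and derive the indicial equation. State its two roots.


Divide by x^2 to reach normal form y'' + P_1(x) y' + P_2(x) y = 0 with P_1(x) = -2 + 2/x and P_2(x) = 1/x - 6/x^2.
x = 0 is a singular point because the y'-coefficient -2 + 2/x has a pole at x = 0 and the y-coefficient 1/x - 6/x^2 has a pole at x = 0.
It is a regular singular point because x P_1(x) = p(x) = 2 - 2x and x^2 P_2(x) = q(x) = x - 6 are polynomials, hence analytic at x = 0.
p(0) = 2,  q(0) = -6.
Indicial equation: r(r-1) + p(0) r + q(0) = 0, i.e. r^2 + (p(0) - 1) r + q(0) = 0, i.e. r^2 + 1 r - 6 = 0.
Discriminant: (1)^2 - 4(-6) = 25, so r = (-1 ± 5)/2.
Solving: r_1 = 2, r_2 = -3.

indicial: r^2 + 1 r - 6 = 0; roots r_1 = 2, r_2 = -3


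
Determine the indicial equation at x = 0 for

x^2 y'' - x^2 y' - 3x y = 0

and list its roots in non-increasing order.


Divide by x^2 to reach normal form y'' + P_1(x) y' + P_2(x) y = 0 with P_1(x) = -1 and P_2(x) = -3/x.
x = 0 is a singular point because the y-coefficient -3/x has a pole at x = 0.
It is a regular singular point because x P_1(x) = p(x) = -x and x^2 P_2(x) = q(x) = -3x are polynomials, hence analytic at x = 0.
p(0) = 0,  q(0) = 0.
Indicial equation: r(r-1) + p(0) r + q(0) = 0, i.e. r^2 + (p(0) - 1) r + q(0) = 0, i.e. r^2 - 1 r = 0.
Discriminant: (-1)^2 - 4(0) = 1, so r = (1 ± 1)/2.
Solving: r_1 = 1, r_2 = 0.

indicial: r^2 - 1 r = 0; roots r_1 = 1, r_2 = 0


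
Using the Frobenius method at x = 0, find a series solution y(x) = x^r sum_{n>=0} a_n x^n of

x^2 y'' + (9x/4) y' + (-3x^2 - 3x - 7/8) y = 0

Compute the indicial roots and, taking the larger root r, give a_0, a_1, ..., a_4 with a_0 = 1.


Write in Frobenius form y'' + (p(x)/x) y' + (q(x)/x^2) y = 0:
  p(x) = 9/4,  q(x) = -3x^2 - 3x - 7/8.
Indicial equation: r(r-1) + (9/4) r + (-7/8) = 0 -> roots r_1 = 1/2, r_2 = -7/4.
Take r = r_1 = 1/2. Let y(x) = x^r sum_{n>=0} a_n x^n with a_0 = 1.
Substitute y = x^r sum a_n x^n and match x^{r+n}. The recurrence is
  D(n) a_n - 3 a_{n-1} - 3 a_{n-2} = 0,  where D(n) = (r+n)(r+n-1) + (9/4)(r+n) + (-7/8).
  a_n = [3 a_{n-1} + 3 a_{n-2}] / D(n).
Since the indicial polynomial factors as (r - r_1)(r - r_2), D(n) = (r_1 + n - r_1)(r_1 + n - r_2) = n(n + 9/4).
Evaluating step by step (a_0 = 1):
  n = 1: D(1) = 1(1 + 9/4) = 13/4; numerator = 3(1) = 3; a_1 = (3)/(13/4) = 12/13
  n = 2: D(2) = 2(2 + 9/4) = 17/2; numerator = 3(12/13) + 3(1) = 75/13; a_2 = (75/13)/(17/2) = 150/221
  n = 3: D(3) = 3(3 + 9/4) = 63/4; numerator = 3(150/221) + 3(12/13) = 1062/221; a_3 = (1062/221)/(63/4) = 472/1547
  n = 4: D(4) = 4(4 + 9/4) = 25; numerator = 3(472/1547) + 3(150/221) = 4566/1547; a_4 = (4566/1547)/(25) = 4566/38675

r = 1/2; a_0 = 1; a_1 = 12/13; a_2 = 150/221; a_3 = 472/1547; a_4 = 4566/38675


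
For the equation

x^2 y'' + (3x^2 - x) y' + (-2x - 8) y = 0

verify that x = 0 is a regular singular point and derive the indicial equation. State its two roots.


Divide by x^2 to reach normal form y'' + P_1(x) y' + P_2(x) y = 0 with P_1(x) = 3 - 1/x and P_2(x) = -2/x - 8/x^2.
x = 0 is a singular point because the y'-coefficient 3 - 1/x has a pole at x = 0 and the y-coefficient -2/x - 8/x^2 has a pole at x = 0.
It is a regular singular point because x P_1(x) = p(x) = 3x - 1 and x^2 P_2(x) = q(x) = -2x - 8 are polynomials, hence analytic at x = 0.
p(0) = -1,  q(0) = -8.
Indicial equation: r(r-1) + p(0) r + q(0) = 0, i.e. r^2 + (p(0) - 1) r + q(0) = 0, i.e. r^2 - 2 r - 8 = 0.
Discriminant: (-2)^2 - 4(-8) = 36, so r = (2 ± 6)/2.
Solving: r_1 = 4, r_2 = -2.

indicial: r^2 - 2 r - 8 = 0; roots r_1 = 4, r_2 = -2


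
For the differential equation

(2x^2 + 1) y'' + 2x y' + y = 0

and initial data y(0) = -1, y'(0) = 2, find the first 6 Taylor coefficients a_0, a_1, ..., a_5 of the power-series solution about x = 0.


Ansatz: y(x) = sum_{n>=0} a_n x^n, so y'(x) = sum_{n>=1} n a_n x^(n-1) and y''(x) = sum_{n>=2} n(n-1) a_n x^(n-2).
Substitute into P(x) y'' + Q(x) y' + R(x) y = 0 with P(x) = 2x^2 + 1, Q(x) = 2x, R(x) = 1, and match powers of x.
Initial conditions: a_0 = -1, a_1 = 2.
Setting the coefficient of each power of x to zero and solving order by order (substituting the coefficients already found):
  x^0: 2 a_2 + a_0 = 0  ->  2 a_2 = -a_0 = 1  ->  a_2 = 1/2
  x^1: 6 a_3 + 3 a_1 = 0  ->  6 a_3 = -3 a_1 = -6  ->  a_3 = -1
  x^2: 12 a_4 + 9 a_2 = 0  ->  12 a_4 = -9 a_2 = -9/2  ->  a_4 = -3/8
  x^3: 20 a_5 + 19 a_3 = 0  ->  20 a_5 = -19 a_3 = 19  ->  a_5 = 19/20
Truncated series: y(x) = -1 + 2 x + (1/2) x^2 - x^3 - (3/8) x^4 + (19/20) x^5 + O(x^6).

a_0 = -1; a_1 = 2; a_2 = 1/2; a_3 = -1; a_4 = -3/8; a_5 = 19/20


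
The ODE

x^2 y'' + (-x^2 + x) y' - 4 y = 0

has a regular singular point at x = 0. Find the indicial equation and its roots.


Divide by x^2 to reach normal form y'' + P_1(x) y' + P_2(x) y = 0 with P_1(x) = -1 + 1/x and P_2(x) = -4/x^2.
x = 0 is a singular point because the y'-coefficient -1 + 1/x has a pole at x = 0 and the y-coefficient -4/x^2 has a pole at x = 0.
It is a regular singular point because x P_1(x) = p(x) = 1 - x and x^2 P_2(x) = q(x) = -4 are polynomials, hence analytic at x = 0.
p(0) = 1,  q(0) = -4.
Indicial equation: r(r-1) + p(0) r + q(0) = 0, i.e. r^2 + (p(0) - 1) r + q(0) = 0, i.e. r^2 - 4 = 0.
Discriminant: (0)^2 - 4(-4) = 16, so r = (0 ± 4)/2.
Solving: r_1 = 2, r_2 = -2.

indicial: r^2 - 4 = 0; roots r_1 = 2, r_2 = -2


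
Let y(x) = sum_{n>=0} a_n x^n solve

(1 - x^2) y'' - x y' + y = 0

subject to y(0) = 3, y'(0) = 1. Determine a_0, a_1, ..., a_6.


Ansatz: y(x) = sum_{n>=0} a_n x^n, so y'(x) = sum_{n>=1} n a_n x^(n-1) and y''(x) = sum_{n>=2} n(n-1) a_n x^(n-2).
Substitute into P(x) y'' + Q(x) y' + R(x) y = 0 with P(x) = 1 - x^2, Q(x) = -x, R(x) = 1, and match powers of x.
Initial conditions: a_0 = 3, a_1 = 1.
Setting the coefficient of each power of x to zero and solving order by order (substituting the coefficients already found):
  x^0: 2 a_2 + a_0 = 0  ->  2 a_2 = -a_0 = -3  ->  a_2 = -3/2
  x^1: 6 a_3 = 0  ->  a_3 = 0
  x^2: 12 a_4 - 3 a_2 = 0  ->  12 a_4 = 3 a_2 = -9/2  ->  a_4 = -3/8
  x^3: 20 a_5 - 8 a_3 = 0  ->  20 a_5 = 8 a_3 = 0  ->  a_5 = 0
  x^4: 30 a_6 - 15 a_4 = 0  ->  30 a_6 = 15 a_4 = -45/8  ->  a_6 = -3/16
Truncated series: y(x) = 3 + x - (3/2) x^2 - (3/8) x^4 - (3/16) x^6 + O(x^7).

a_0 = 3; a_1 = 1; a_2 = -3/2; a_3 = 0; a_4 = -3/8; a_5 = 0; a_6 = -3/16


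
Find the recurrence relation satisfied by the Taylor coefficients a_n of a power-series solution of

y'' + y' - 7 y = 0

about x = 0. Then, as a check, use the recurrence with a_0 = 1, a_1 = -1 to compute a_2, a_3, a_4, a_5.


Substitute y = sum_n a_n x^n.
y''(x) has coefficient (n+2)(n+1) a_{n+2} at x^n;
y'(x) has coefficient (n+1) a_{n+1} at x^n;
-7 y(x) has coefficient -7 a_n at x^n.
Matching x^n: (n+2)(n+1) a_{n+2} + (n+1) a_{n+1} - 7 a_n = 0.
Thus a_{n+2} = [-(n+1) a_{n+1} + 7 a_n] / ((n+1)(n+2)).

Check with a_0 = 1, a_1 = -1 (apply the recurrence for n = 0, 1, 2, 3): a_0 = 1, a_1 = -1, a_2 = 4, a_3 = -5/2, a_4 = 71/24, a_5 = -22/15.

a_(n+2) = [-(n+1) a_(n+1) + 7 a_n] / ((n+1)(n+2)); check: a_0 = 1, a_1 = -1, a_2 = 4, a_3 = -5/2, a_4 = 71/24, a_5 = -22/15


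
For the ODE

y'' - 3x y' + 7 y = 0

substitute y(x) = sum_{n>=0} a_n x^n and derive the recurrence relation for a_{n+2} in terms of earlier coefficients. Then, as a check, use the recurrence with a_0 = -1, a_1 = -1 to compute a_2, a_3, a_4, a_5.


Substitute y = sum_n a_n x^n.
y''(x) has coefficient (n+2)(n+1) a_{n+2} at x^n;
-3 x y'(x) has coefficient -3 n a_n at x^n (shift);
7 y(x) has coefficient 7 a_n at x^n.
Matching x^n: (n+2)(n+1) a_{n+2} + (-3n + 7) a_n = 0.
Thus a_{n+2} = (3n - 7) / ((n+1)(n+2)) * a_n.

Check with a_0 = -1, a_1 = -1 (apply the recurrence for n = 0, 1, 2, 3): a_0 = -1, a_1 = -1, a_2 = 7/2, a_3 = 2/3, a_4 = -7/24, a_5 = 1/15.

a_(n+2) = (3n - 7) / ((n+1)(n+2)) * a_n; check: a_0 = -1, a_1 = -1, a_2 = 7/2, a_3 = 2/3, a_4 = -7/24, a_5 = 1/15


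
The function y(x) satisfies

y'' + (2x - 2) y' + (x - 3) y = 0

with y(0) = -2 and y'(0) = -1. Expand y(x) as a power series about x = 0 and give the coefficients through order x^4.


Ansatz: y(x) = sum_{n>=0} a_n x^n, so y'(x) = sum_{n>=1} n a_n x^(n-1) and y''(x) = sum_{n>=2} n(n-1) a_n x^(n-2).
Substitute into P(x) y'' + Q(x) y' + R(x) y = 0 with P(x) = 1, Q(x) = 2x - 2, R(x) = x - 3, and match powers of x.
Initial conditions: a_0 = -2, a_1 = -1.
Setting the coefficient of each power of x to zero and solving order by order (substituting the coefficients already found):
  x^0: 2 a_2 - 2 a_1 - 3 a_0 = 0  ->  2 a_2 = 2 a_1 + 3 a_0 = -8  ->  a_2 = -4
  x^1: 6 a_3 - 4 a_2 - a_1 + a_0 = 0  ->  6 a_3 = 4 a_2 + a_1 - a_0 = -15  ->  a_3 = -5/2
  x^2: 12 a_4 - 6 a_3 + a_2 + a_1 = 0  ->  12 a_4 = 6 a_3 - a_2 - a_1 = -10  ->  a_4 = -5/6
Truncated series: y(x) = -2 - x - 4 x^2 - (5/2) x^3 - (5/6) x^4 + O(x^5).

a_0 = -2; a_1 = -1; a_2 = -4; a_3 = -5/2; a_4 = -5/6


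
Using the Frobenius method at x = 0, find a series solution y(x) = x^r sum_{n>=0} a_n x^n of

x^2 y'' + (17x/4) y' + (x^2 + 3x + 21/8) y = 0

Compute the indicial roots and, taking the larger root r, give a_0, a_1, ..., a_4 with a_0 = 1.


Write in Frobenius form y'' + (p(x)/x) y' + (q(x)/x^2) y = 0:
  p(x) = 17/4,  q(x) = x^2 + 3x + 21/8.
Indicial equation: r(r-1) + (17/4) r + (21/8) = 0 -> roots r_1 = -3/2, r_2 = -7/4.
Take r = r_1 = -3/2. Let y(x) = x^r sum_{n>=0} a_n x^n with a_0 = 1.
Substitute y = x^r sum a_n x^n and match x^{r+n}. The recurrence is
  D(n) a_n + 3 a_{n-1} + 1 a_{n-2} = 0,  where D(n) = (r+n)(r+n-1) + (17/4)(r+n) + (21/8).
  a_n = [-3 a_{n-1} - 1 a_{n-2}] / D(n).
Since the indicial polynomial factors as (r - r_1)(r - r_2), D(n) = (r_1 + n - r_1)(r_1 + n - r_2) = n(n + 1/4).
Evaluating step by step (a_0 = 1):
  n = 1: D(1) = 1(1 + 1/4) = 5/4; numerator = -3(1) = -3; a_1 = (-3)/(5/4) = -12/5
  n = 2: D(2) = 2(2 + 1/4) = 9/2; numerator = -3(-12/5) - 1(1) = 31/5; a_2 = (31/5)/(9/2) = 62/45
  n = 3: D(3) = 3(3 + 1/4) = 39/4; numerator = -3(62/45) - 1(-12/5) = -26/15; a_3 = (-26/15)/(39/4) = -8/45
  n = 4: D(4) = 4(4 + 1/4) = 17; numerator = -3(-8/45) - 1(62/45) = -38/45; a_4 = (-38/45)/(17) = -38/765

r = -3/2; a_0 = 1; a_1 = -12/5; a_2 = 62/45; a_3 = -8/45; a_4 = -38/765
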